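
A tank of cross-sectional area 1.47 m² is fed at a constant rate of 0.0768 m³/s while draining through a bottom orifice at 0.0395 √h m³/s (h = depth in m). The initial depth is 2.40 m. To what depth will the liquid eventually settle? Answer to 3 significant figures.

Level balance: A dh/dt = 0.0768 − 0.0395 √h. Setting dh/dt = 0:
Q_in = 0.0395 √h_ss ⇒ √h_ss = 0.0768/0.0395 = 1.9443.
h_ss = 1.9443² = 3.7803 m. (Since h₀ = 2.40 m < h_ss, the level will rise toward this value.)

3.78 m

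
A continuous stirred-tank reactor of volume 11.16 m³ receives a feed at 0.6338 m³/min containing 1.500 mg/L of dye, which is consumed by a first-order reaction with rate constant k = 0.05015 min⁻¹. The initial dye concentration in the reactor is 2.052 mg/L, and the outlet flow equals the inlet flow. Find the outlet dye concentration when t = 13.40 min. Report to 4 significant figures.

1.096 mg/L

Species balance: V dC/dt = Q C_in − Q C − k V C.
dC/dt = (Q/V) C_in − (Q/V + k) C; effective rate a = Q/V + k = 0.0567921 + 0.05015 = 0.106942 min⁻¹.
C_ss = Q C_in/(Q + kV) = 0.796582 mg/L; C(t) = C_ss + (C₀ − C_ss) e^(−a t).
C(13.40) = 0.796582 + (1.25542)·e^(−0.106942·13.40) = 0.796582 + (1.25542)·0.238586 = 1.09611 mg/L.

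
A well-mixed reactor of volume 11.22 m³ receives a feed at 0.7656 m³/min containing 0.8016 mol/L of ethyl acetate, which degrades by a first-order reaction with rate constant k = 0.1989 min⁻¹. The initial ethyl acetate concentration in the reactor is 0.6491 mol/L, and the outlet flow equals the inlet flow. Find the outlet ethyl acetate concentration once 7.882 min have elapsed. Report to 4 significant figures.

Accumulation = in − out − consumed: V dC/dt = Q C_in − Q C − k V C.
dC/dt = (Q/V) C_in − (Q/V + k) C; effective rate a = Q/V + k = 0.0682353 + 0.1989 = 0.267135 min⁻¹.
C_ss = Q C_in/(Q + kV) = 0.204755 mol/L; C(t) = C_ss + (C₀ − C_ss) e^(−a t).
C(7.882) = 0.204755 + (0.444345)·e^(−0.267135·7.882) = 0.204755 + (0.444345)·0.121777 = 0.258867 mol/L.

0.2589 mol/L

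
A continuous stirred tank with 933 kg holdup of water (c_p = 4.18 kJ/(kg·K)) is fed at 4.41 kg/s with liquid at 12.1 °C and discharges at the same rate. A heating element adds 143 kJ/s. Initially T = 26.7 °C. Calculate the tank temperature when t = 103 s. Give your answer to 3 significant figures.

24.1 °C

M c_p dT/dt = ṁ c_p (T_in − T) + Q̇.
Rearrange: dT/dt = (T_ss − T)/τ with τ = M/ṁ = 211.56 s and T_ss = T_in + Q̇/(ṁ c_p) = 19.857 °C.
This is linear first-order; T(t) = T_ss + (T₀ − T_ss) e^(−t/τ).
T(103) = 19.857 + (6.8425)·e^(−103/211.56) = 19.857 + (6.8425)·0.61456 = 24.063 °C.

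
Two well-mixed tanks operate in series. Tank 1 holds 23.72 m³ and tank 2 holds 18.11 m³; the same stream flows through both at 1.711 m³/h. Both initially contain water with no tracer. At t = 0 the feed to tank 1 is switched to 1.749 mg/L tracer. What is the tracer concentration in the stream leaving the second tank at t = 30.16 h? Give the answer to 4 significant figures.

1.236 mg/L

Each tank obeys Vᵢ dCᵢ/dt = Q(Cᵢ₋₁ − Cᵢ), so τᵢ = Vᵢ/Q.
τ₁ = 23.72/1.711 = 13.8632 h; τ₂ = 18.11/1.711 = 10.5845 h.
Solving the cascade with C₁(0)=C₂(0)=0 gives C₂(t) = C_in[1 − (τ₁ e^(−t/τ₁) − τ₂ e^(−t/τ₂))/(τ₁ − τ₂)].
At t = 30.16: e^(−t/τ₁) = 0.113547, e^(−t/τ₂) = 0.0578754.
C₂ = 1.749·[1 − (13.8632·0.113547 − 10.5845·0.0578754)/(3.27878)] = 1.749·0.706736 = 1.23608 mg/L.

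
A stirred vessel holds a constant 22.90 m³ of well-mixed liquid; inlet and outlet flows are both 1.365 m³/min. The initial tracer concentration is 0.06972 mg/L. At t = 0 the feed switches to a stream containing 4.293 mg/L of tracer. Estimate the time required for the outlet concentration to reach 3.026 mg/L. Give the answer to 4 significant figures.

Species balance: V dC/dt = Q(C_in − C) ⇒ τ = V/Q = 16.7766 min.
C(t) = C_in + (C₀ − C_in) e^(−t/τ). Set C = 3.026 and solve for t:
e^(−t/τ) = (C − C_in)/(C₀ − C_in) = (3.026 − 4.293)/(0.06972 − 4.293) = 0.300004
t = −τ ln(…) = 16.7766 × 1.20396 = 20.1983 min.

20.20 min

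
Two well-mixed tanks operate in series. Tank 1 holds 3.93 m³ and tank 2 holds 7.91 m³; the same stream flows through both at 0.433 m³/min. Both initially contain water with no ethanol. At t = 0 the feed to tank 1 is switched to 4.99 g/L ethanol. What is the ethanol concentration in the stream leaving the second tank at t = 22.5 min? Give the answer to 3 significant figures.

Species balance on tank i: dCᵢ/dt = (Cᵢ₋₁ − Cᵢ)/τᵢ with τᵢ = Vᵢ/Q.
τ₁ = 3.93/0.433 = 9.0762 min; τ₂ = 7.91/0.433 = 18.268 min.
Tank 1: C₁ = C_in(1 − e^(−t/τ₁)). Tank 2 (τ₁ ≠ τ₂): C₂ = C_in[1 − (τ₁ e^(−t/τ₁) − τ₂ e^(−t/τ₂))/(τ₁ − τ₂)].
At t = 22.5: e^(−t/τ₁) = 0.083826, e^(−t/τ₂) = 0.29181.
C₂ = 4.99·[1 − (9.0762·0.083826 − 18.268·0.29181)/(-9.1917)] = 4.99·0.50283 = 2.5091 g/L.

2.51 g/L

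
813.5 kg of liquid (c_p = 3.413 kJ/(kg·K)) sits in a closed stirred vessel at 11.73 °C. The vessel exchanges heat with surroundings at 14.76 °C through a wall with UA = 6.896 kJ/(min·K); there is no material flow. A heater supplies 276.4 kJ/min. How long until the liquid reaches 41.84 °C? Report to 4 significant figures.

482.6 min

M c_p dT/dt = −UA(T − T_amb) + Q̇.
τ = M c_p/UA = 402.621 min; T_ss = T_amb + Q̇/UA = 14.76 + 276.4/6.896 = 54.8412 °C.
T(t) = T_ss + (T₀ − T_ss)e^(−t/τ); set T = 41.84:
t = −τ ln[(T − T_ss)/(T₀ − T_ss)] = −402.621 · ln(0.301574) = 482.638 min.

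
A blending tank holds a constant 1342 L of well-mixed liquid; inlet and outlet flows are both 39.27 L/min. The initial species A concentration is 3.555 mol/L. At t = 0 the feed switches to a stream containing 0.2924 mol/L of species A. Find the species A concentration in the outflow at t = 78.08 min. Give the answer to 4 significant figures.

0.6245 mol/L

Mass balance on the solute (V constant): V dC/dt = Q(C_in − C).
So dC/dt = (C_in − C)/τ with τ = V/Q = 1342/39.27 = 34.1737 min.
This is linear first-order; C(t) = C_in + (C₀ − C_in) e^(−t/τ).
C(78.08) = 0.2924 + (3.555 − 0.2924)·e^(−78.08/34.1737) = 0.2924 + (3.26260)·0.101794 = 0.624514 mol/L.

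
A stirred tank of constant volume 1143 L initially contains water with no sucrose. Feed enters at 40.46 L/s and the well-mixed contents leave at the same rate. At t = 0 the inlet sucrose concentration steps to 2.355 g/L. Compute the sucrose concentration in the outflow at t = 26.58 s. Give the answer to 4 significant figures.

1.436 g/L

Transient balance on the dissolved component: V dC/dt = Q(C_in − C).
Time constant τ = V/Q = 1143/40.46 = 28.2501 s.
Solution: C(t) = C_in + (C₀ − C_in) e^(−t/τ).
C(26.58) = 2.355 + (0 − 2.355)·e^(−26.58/28.2501) = 2.355 + (-2.35500)·0.390284 = 1.43588 g/L.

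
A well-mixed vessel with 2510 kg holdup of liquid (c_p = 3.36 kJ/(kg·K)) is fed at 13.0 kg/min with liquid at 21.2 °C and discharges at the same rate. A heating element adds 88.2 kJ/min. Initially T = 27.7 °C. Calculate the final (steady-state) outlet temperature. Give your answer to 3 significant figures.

23.2 °C

M c_p dT/dt = ṁ c_p (T_in − T) + Q̇.
At steady state dT/dt = 0 ⇒ T_ss = T_in + Q̇/(ṁ c_p) = 21.2 + 88.2/(13.0·3.36) = 23.219 °C.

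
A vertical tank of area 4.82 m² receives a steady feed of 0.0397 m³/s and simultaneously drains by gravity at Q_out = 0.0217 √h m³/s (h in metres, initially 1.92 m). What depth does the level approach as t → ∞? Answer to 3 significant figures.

3.35 m

Mass balance (ρ constant): A dh/dt = Q_in − 0.0217 √h. At steady state dh/dt = 0:
Q_in = 0.0217 √h_ss ⇒ √h_ss = 0.0397/0.0217 = 1.8295.
h_ss = 1.8295² = 3.3470 m. (Since h₀ = 1.92 m < h_ss, the level will rise toward this value.)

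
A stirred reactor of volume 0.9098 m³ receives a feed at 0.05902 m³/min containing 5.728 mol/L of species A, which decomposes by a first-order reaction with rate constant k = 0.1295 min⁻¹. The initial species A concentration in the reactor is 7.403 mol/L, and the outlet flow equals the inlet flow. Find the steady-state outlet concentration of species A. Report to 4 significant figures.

Accumulation = in − out − consumed: V dC/dt = Q C_in − Q C − k V C.
At steady state: 0 = Q C_in − (Q + kV) C_ss, so C_ss = Q C_in/(Q + kV).
C_ss = 0.05902·5.728/(0.05902 + 0.1295·0.9098) = 0.338067/0.176839 = 1.91172 mol/L.

1.912 mol/L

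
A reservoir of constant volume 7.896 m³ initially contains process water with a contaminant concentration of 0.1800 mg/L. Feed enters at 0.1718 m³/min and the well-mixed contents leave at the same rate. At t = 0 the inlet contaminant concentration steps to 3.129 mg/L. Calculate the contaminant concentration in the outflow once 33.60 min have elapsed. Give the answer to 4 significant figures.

1.709 mg/L

Accumulation = in − out for the solute gives V dC/dt = Q(C_in − C).
Time constant τ = V/Q = 7.896/0.1718 = 45.9604 min.
This is linear first-order; C(t) = C_in + (C₀ − C_in) e^(−t/τ).
C(33.60) = 3.129 + (0.1800 − 3.129)·e^(−33.60/45.9604) = 3.129 + (-2.94900)·0.481397 = 1.70936 mg/L.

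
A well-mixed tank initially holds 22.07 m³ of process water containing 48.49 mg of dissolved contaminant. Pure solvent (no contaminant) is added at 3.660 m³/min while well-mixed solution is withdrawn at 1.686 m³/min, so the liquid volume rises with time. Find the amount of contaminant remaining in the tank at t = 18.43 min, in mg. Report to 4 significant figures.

21.10 mg

Let m(t) be the amount of contaminant. Volume: V(t) = V₀ + (Q_in − Q_out) t = 22.07 + 1.97400 t; V(18.43) = 58.4508 m³.
No contaminant enters, so dm/dt = −Q_out · (m/V).
Separate: dm/m = −Q_out dt/V(t) ⇒ ln(m/m₀) = −(Q_out/(Q_in−Q_out)) ln(V/V₀).
m = m₀ (V₀/V)^(Q_out/(Q_in−Q_out)) = 48.49 × (22.07/58.4508)^(0.854103) = 21.1046 mg.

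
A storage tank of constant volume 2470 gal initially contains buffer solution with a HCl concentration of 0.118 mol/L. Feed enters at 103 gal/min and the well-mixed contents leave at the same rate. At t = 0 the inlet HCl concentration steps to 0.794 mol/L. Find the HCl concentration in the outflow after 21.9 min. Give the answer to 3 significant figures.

Transient balance on the dissolved component: V dC/dt = Q(C_in − C).
So dC/dt = (C_in − C)/τ with τ = V/Q = 2470/103 = 23.981 min.
Integrating: C(t) = C_in + (C₀ − C_in) e^(−t/τ).
C(21.9) = 0.794 + (0.118 − 0.794)·e^(−21.9/23.981) = 0.794 + (-0.67600)·0.40122 = 0.52277 mol/L.

0.523 mol/L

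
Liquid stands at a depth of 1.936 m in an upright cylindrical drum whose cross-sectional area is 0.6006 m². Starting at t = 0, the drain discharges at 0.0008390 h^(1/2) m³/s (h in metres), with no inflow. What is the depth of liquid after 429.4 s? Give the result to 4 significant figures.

1.191 m

With no inflow, A dh/dt = −0.0008390 √h.
Separate and integrate: 2(√h − √h₀) = −(0.0008390/A) t.
√h = √1.936 − 0.0008390·429.4/(2·0.6006) = 1.39140 − 0.299922 = 1.09148.
h = 1.09148² = 1.19133 m.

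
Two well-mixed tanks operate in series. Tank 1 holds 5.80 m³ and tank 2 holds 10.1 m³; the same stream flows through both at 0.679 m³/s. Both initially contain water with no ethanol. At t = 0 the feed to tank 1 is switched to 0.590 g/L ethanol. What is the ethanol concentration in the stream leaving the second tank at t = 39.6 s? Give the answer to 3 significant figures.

Each tank obeys Vᵢ dCᵢ/dt = Q(Cᵢ₋₁ − Cᵢ), so τᵢ = Vᵢ/Q.
τ₁ = 5.80/0.679 = 8.5420 s; τ₂ = 10.1/0.679 = 14.875 s.
Solving the cascade with C₁(0)=C₂(0)=0 gives C₂(t) = C_in[1 − (τ₁ e^(−t/τ₁) − τ₂ e^(−t/τ₂))/(τ₁ − τ₂)].
At t = 39.6: e^(−t/τ₁) = 0.0096971, e^(−t/τ₂) = 0.069793.
C₂ = 0.590·[1 − (8.5420·0.0096971 − 14.875·0.069793)/(-6.3328)] = 0.590·0.84915 = 0.50100 g/L.

0.501 g/L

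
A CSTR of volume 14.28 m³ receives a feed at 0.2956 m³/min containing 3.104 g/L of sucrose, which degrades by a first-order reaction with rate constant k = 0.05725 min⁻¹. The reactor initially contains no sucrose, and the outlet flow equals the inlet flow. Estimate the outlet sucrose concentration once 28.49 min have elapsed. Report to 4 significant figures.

0.7348 g/L

Accumulation = in − out − consumed: V dC/dt = Q C_in − Q C − k V C.
This is linear with rate a = Q/V + k = 0.0779503 min⁻¹.
C_ss = Q C_in/(Q + kV) = 0.824290 g/L; C(t) = C_ss + (C₀ − C_ss) e^(−a t).
C(28.49) = 0.824290 + (-0.824290)·e^(−0.0779503·28.49) = 0.824290 + (-0.824290)·0.108522 = 0.734837 g/L.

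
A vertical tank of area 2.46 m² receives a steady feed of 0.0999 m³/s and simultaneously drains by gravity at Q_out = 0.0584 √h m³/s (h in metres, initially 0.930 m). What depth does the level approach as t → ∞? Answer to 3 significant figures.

2.93 m

A dh/dt = Q_in − 0.0584 √h. Steady state requires inflow = outflow:
Q_in = 0.0584 √h_ss ⇒ √h_ss = 0.0999/0.0584 = 1.7106.
h_ss = 1.7106² = 2.9262 m. (Since h₀ = 0.930 m < h_ss, the level will rise toward this value.)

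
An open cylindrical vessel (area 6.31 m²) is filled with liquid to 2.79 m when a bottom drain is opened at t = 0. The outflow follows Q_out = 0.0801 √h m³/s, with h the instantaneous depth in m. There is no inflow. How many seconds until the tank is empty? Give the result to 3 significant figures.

263 s

With no inflow, A dh/dt = −0.0801 √h.
Separate and integrate: 2(√h − √h₀) = −(0.0801/A) t.
Tank is empty when √h = 0: t_empty = 2A√h₀/0.0801.
t_empty = 2·6.31·√2.79/0.0801 = 12.620·1.6703/0.0801 = 263.17 s.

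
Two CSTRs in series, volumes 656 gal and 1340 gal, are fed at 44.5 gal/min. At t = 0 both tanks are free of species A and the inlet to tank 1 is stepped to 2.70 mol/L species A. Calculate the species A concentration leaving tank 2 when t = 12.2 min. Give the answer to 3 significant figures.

Each tank obeys Vᵢ dCᵢ/dt = Q(Cᵢ₋₁ − Cᵢ), so τᵢ = Vᵢ/Q.
τ₁ = 656/44.5 = 14.742 min; τ₂ = 1340/44.5 = 30.112 min.
Tank 1: C₁ = C_in(1 − e^(−t/τ₁)). Tank 2 (τ₁ ≠ τ₂): C₂ = C_in[1 − (τ₁ e^(−t/τ₁) − τ₂ e^(−t/τ₂))/(τ₁ − τ₂)].
At t = 12.2: e^(−t/τ₁) = 0.43710, e^(−t/τ₂) = 0.66688.
C₂ = 2.70·[1 − (14.742·0.43710 − 30.112·0.66688)/(-15.371)] = 2.70·0.11275 = 0.30443 mol/L.

0.304 mol/L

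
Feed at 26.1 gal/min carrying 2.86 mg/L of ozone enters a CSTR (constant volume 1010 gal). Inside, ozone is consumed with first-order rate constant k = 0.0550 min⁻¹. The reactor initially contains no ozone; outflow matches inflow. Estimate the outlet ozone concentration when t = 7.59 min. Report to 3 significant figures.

0.419 mg/L

Species balance: V dC/dt = Q C_in − Q C − k V C.
This is linear with rate a = Q/V + k = 0.080842 min⁻¹.
C_ss = Q C_in/(Q + kV) = 0.91422 mg/L; C(t) = C_ss + (C₀ − C_ss) e^(−a t).
C(7.59) = 0.91422 + (-0.91422)·e^(−0.080842·7.59) = 0.91422 + (-0.91422)·0.54141 = 0.41926 mg/L.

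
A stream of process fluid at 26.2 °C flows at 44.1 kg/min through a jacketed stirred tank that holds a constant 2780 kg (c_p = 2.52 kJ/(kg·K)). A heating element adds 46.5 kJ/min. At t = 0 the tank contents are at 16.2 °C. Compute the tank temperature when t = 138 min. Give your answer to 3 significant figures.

First-law balance (no shaft work): M c_p dT/dt = ṁ c_p (T_in − T) + 46.5.
τ = M/ṁ = 63.039 min; T_ss = T_in + Q̇/(ṁ c_p) = 26.2 + 46.5/(44.1·2.52) = 26.618 °C.
T approaches T_ss exponentially: T(t) = T_ss + (T₀ − T_ss) e^(−t/τ).
T(138) = 26.618 + (-10.418)·e^(−138/63.039) = 26.618 + (-10.418)·0.11201 = 25.451 °C.

25.5 °C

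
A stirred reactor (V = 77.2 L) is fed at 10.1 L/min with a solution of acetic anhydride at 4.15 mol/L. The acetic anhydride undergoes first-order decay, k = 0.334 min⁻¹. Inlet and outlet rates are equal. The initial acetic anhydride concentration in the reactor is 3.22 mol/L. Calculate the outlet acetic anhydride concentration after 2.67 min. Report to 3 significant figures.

Accumulation = in − out − consumed: V dC/dt = Q C_in − Q C − k V C.
This is linear with rate a = Q/V + k = 0.46483 min⁻¹.
C_ss = Q C_in/(Q + kV) = 1.1680 mol/L; C(t) = C_ss + (C₀ − C_ss) e^(−a t).
C(2.67) = 1.1680 + (2.0520)·e^(−0.46483·2.67) = 1.1680 + (2.0520)·0.28907 = 1.7612 mol/L.

1.76 mol/L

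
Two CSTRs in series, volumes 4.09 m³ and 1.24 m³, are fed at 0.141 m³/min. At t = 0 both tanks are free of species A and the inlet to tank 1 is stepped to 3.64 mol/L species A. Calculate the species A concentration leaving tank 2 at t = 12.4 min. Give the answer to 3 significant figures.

0.620 mol/L

Time constants: τᵢ = Vᵢ/Q for each well-mixed tank.
τ₁ = 4.09/0.141 = 29.007 min; τ₂ = 1.24/0.141 = 8.7943 min.
Tank 1: C₁ = C_in(1 − e^(−t/τ₁)). Tank 2 (τ₁ ≠ τ₂): C₂ = C_in[1 − (τ₁ e^(−t/τ₁) − τ₂ e^(−t/τ₂))/(τ₁ − τ₂)].
At t = 12.4: e^(−t/τ₁) = 0.65215, e^(−t/τ₂) = 0.24414.
C₂ = 3.64·[1 − (29.007·0.65215 − 8.7943·0.24414)/(20.213)] = 3.64·0.17033 = 0.62001 mol/L.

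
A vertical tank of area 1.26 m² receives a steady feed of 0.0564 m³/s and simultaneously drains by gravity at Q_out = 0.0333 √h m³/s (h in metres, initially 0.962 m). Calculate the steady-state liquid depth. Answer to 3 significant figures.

2.87 m

A dh/dt = Q_in − 0.0333 √h. Steady state requires inflow = outflow:
Q_in = 0.0333 √h_ss ⇒ √h_ss = 0.0564/0.0333 = 1.6937.
h_ss = 1.6937² = 2.8686 m. (Since h₀ = 0.962 m < h_ss, the level will rise toward this value.)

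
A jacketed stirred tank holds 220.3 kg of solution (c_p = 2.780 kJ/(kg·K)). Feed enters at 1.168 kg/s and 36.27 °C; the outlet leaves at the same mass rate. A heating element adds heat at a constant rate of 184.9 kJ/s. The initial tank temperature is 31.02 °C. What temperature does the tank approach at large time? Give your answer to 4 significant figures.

Energy balance: M c_p dT/dt = ṁ c_p (T_in − T) + 184.9.
At steady state dT/dt = 0 ⇒ T_ss = T_in + Q̇/(ṁ c_p) = 36.27 + 184.9/(1.168·2.780) = 93.2142 °C.

93.21 °C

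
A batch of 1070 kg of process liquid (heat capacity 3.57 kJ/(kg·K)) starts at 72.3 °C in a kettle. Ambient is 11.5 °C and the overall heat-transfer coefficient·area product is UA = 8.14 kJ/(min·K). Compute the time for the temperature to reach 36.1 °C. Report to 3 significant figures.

Lumped-capacitance energy balance: M c_p dT/dt = UA(T_amb − T).
τ = M c_p/UA = 469.28 min; T_ss = T_amb = 11.500 °C.
T(t) = T_ss + (T₀ − T_ss)e^(−t/τ); set T = 36.1:
t = −τ ln[(T − T_ss)/(T₀ − T_ss)] = −469.28 · ln(0.40461) = 424.62 min.

425 min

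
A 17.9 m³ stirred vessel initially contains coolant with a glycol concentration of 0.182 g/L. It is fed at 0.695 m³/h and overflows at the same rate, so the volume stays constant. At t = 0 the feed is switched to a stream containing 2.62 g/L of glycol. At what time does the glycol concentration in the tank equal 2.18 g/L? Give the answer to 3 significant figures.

44.1 h

Mass balance on the solute (V constant): V dC/dt = Q(C_in − C), so τ = V/Q = 25.755 h.
C(t) = C_in + (C₀ − C_in) e^(−t/τ). Set C = 2.18 and solve for t:
e^(−t/τ) = (C − C_in)/(C₀ − C_in) = (2.18 − 2.62)/(0.182 − 2.62) = 0.18048
t = −τ ln(…) = 25.755 × 1.7122 = 44.097 h.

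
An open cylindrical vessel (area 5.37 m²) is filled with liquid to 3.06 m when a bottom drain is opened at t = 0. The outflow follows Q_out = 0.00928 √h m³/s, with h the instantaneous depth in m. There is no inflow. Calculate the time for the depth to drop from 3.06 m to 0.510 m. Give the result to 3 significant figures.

With no inflow, A dh/dt = −0.00928 √h.
Separate and integrate: 2(√h − √h₀) = −(0.00928/A) t.
t = 2A(√h₀ − √h)/0.00928 = 2·5.37·(√3.06 − √0.510)/0.00928
  = 10.740 × (1.7493 − 0.71414) / 0.00928 = 1198.0 s.

1200 s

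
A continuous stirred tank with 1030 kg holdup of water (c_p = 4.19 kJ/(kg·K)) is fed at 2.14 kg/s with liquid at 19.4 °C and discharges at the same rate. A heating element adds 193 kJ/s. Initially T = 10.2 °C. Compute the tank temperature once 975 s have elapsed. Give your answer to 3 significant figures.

36.9 °C

Energy balance: M c_p dT/dt = ṁ c_p (T_in − T) + 193.
τ = M/ṁ = 481.31 s; T_ss = T_in + Q̇/(ṁ c_p) = 19.4 + 193/(2.14·4.19) = 40.924 °C.
Integrating: T(t) = T_ss + (T₀ − T_ss) e^(−t/τ).
T(975) = 40.924 + (-30.724)·e^(−975/481.31) = 40.924 + (-30.724)·0.13190 = 36.872 °C.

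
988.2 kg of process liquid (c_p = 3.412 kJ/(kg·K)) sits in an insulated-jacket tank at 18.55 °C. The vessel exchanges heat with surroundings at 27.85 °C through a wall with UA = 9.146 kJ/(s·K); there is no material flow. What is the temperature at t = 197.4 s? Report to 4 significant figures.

Lumped-capacitance energy balance: M c_p dT/dt = UA(T_amb − T).
dT/dt = (T_ss − T)/τ with T_ss = T_amb = 27.8500 °C, τ = M c_p/UA = 988.2·3.412/9.146 = 368.657 s.
Integrating: T(t) = T_ss + (T₀ − T_ss) e^(−t/τ).
T(197.4) = 27.8500 + (-9.30000)·0.585402 = 22.4058 °C.

22.41 °C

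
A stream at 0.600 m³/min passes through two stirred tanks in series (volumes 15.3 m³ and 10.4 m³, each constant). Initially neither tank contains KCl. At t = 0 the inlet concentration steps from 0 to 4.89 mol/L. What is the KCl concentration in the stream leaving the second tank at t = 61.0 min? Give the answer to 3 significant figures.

Species balance on tank i: dCᵢ/dt = (Cᵢ₋₁ − Cᵢ)/τᵢ with τᵢ = Vᵢ/Q.
τ₁ = 15.3/0.600 = 25.500 min; τ₂ = 10.4/0.600 = 17.333 min.
Solving the cascade with C₁(0)=C₂(0)=0 gives C₂(t) = C_in[1 − (τ₁ e^(−t/τ₁) − τ₂ e^(−t/τ₂))/(τ₁ − τ₂)].
At t = 61.0: e^(−t/τ₁) = 0.091432, e^(−t/τ₂) = 0.029622.
C₂ = 4.89·[1 − (25.500·0.091432 − 17.333·0.029622)/(8.1667)] = 4.89·0.77738 = 3.8014 mol/L.

3.80 mol/L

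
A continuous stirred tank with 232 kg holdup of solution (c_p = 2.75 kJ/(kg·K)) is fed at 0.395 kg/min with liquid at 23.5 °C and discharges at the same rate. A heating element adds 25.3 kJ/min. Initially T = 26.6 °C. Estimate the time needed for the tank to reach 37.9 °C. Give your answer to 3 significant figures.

M c_p dT/dt = ṁ c_p (T_in − T) + Q̇.
τ = M/ṁ = 587.34 min; T_ss = T_in + Q̇/(ṁ c_p) = 46.791 °C.
T(t) = T_ss + (T₀ − T_ss) e^(−t/τ). Set T = 37.9:
e^(−t/τ) = (37.9 − 46.791)/(26.6 − 46.791) = 0.44035
t = −587.34 · ln(0.44035) = 481.73 min.

482 min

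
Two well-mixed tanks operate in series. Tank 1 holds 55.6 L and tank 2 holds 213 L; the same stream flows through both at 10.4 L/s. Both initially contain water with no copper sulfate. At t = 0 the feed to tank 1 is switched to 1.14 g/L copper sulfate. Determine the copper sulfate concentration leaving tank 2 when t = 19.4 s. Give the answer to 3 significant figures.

Time constants: τᵢ = Vᵢ/Q for each well-mixed tank.
τ₁ = 55.6/10.4 = 5.3462 s; τ₂ = 213/10.4 = 20.481 s.
Tank 1: C₁ = C_in(1 − e^(−t/τ₁)). Tank 2 (τ₁ ≠ τ₂): C₂ = C_in[1 − (τ₁ e^(−t/τ₁) − τ₂ e^(−t/τ₂))/(τ₁ − τ₂)].
At t = 19.4: e^(−t/τ₁) = 0.026549, e^(−t/τ₂) = 0.38781.
C₂ = 1.14·[1 − (5.3462·0.026549 − 20.481·0.38781)/(-15.135)] = 1.14·0.48457 = 0.55241 g/L.

0.552 g/L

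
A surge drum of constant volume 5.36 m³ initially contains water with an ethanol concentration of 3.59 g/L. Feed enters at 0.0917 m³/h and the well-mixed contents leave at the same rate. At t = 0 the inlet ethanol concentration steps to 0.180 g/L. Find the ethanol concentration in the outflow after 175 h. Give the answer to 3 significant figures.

Mass balance on the solute (V constant): V dC/dt = Q(C_in − C).
So dC/dt = (C_in − C)/τ with τ = V/Q = 5.36/0.0917 = 58.451 h.
C approaches C_in exponentially: C(t) = C_in + (C₀ − C_in) e^(−t/τ).
C(175) = 0.180 + (3.59 − 0.180)·e^(−175/58.451) = 0.180 + (3.4100)·0.050090 = 0.35081 g/L.

0.351 g/L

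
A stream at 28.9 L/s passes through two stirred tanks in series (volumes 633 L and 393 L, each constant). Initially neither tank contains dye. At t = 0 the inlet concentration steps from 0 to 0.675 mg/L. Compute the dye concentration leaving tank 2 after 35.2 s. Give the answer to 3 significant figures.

Species balance on tank i: dCᵢ/dt = (Cᵢ₋₁ − Cᵢ)/τᵢ with τᵢ = Vᵢ/Q.
τ₁ = 633/28.9 = 21.903 s; τ₂ = 393/28.9 = 13.599 s.
Solving the cascade with C₁(0)=C₂(0)=0 gives C₂(t) = C_in[1 − (τ₁ e^(−t/τ₁) − τ₂ e^(−t/τ₂))/(τ₁ − τ₂)].
At t = 35.2: e^(−t/τ₁) = 0.20047, e^(−t/τ₂) = 0.075133.
C₂ = 0.675·[1 − (21.903·0.20047 − 13.599·0.075133)/(8.3045)] = 0.675·0.59428 = 0.40114 mg/L.

0.401 mg/L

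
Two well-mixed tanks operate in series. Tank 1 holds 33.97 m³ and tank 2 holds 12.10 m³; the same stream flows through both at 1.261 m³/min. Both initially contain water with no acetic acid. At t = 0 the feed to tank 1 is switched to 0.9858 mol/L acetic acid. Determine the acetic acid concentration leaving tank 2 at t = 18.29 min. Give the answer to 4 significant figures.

Time constants: τᵢ = Vᵢ/Q for each well-mixed tank.
τ₁ = 33.97/1.261 = 26.9389 min; τ₂ = 12.10/1.261 = 9.59556 min.
Tank 1: C₁ = C_in(1 − e^(−t/τ₁)). Tank 2 (τ₁ ≠ τ₂): C₂ = C_in[1 − (τ₁ e^(−t/τ₁) − τ₂ e^(−t/τ₂))/(τ₁ − τ₂)].
At t = 18.29: e^(−t/τ₁) = 0.507153, e^(−t/τ₂) = 0.148661.
C₂ = 0.9858·[1 − (26.9389·0.507153 − 9.59556·0.148661)/(17.3434)] = 0.9858·0.294504 = 0.290322 mol/L.

0.2903 mol/L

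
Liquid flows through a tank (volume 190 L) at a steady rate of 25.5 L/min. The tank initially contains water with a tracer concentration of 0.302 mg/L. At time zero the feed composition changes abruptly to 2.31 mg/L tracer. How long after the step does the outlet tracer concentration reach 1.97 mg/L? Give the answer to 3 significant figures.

Unsteady species balance (constant V, well mixed): V dC/dt = Q(C_in − C), so τ = V/Q = 7.4510 min.
C(t) = C_in + (C₀ − C_in) e^(−t/τ). Set C = 1.97 and solve for t:
e^(−t/τ) = (C − C_in)/(C₀ − C_in) = (1.97 − 2.31)/(0.302 − 2.31) = 0.16932
t = −τ ln(…) = 7.4510 × 1.7759 = 13.233 min.

13.2 min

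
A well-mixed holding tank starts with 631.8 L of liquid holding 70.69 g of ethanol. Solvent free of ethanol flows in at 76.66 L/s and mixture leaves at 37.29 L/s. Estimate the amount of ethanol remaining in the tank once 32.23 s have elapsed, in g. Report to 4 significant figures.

Let m(t) be the amount of ethanol. Volume: V(t) = V₀ + (Q_in − Q_out) t = 631.8 + 39.3700 t; V(32.23) = 1900.70 L.
No ethanol enters, so dm/dt = −Q_out · (m/V).
dm/m = −Q_out dt/(V₀ + 39.3700 t); integrating gives ln(m/m₀) = −(Q_out/(Q_in−Q_out)) ln(V/V₀).
m = m₀ (V₀/V)^(Q_out/(Q_in−Q_out)) = 70.69 × (631.8/1900.70)^(0.947168) = 24.9056 g.

24.91 g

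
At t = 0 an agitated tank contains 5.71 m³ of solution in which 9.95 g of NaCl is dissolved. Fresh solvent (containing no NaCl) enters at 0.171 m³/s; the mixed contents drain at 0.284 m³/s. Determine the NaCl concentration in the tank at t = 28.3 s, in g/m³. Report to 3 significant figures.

0.503 g/m³

Total volume: dV/dt = Q_in − Q_out = -0.11300 m³/s, so V(t) = 5.71 − 0.11300 t and V(28.3) = 2.5121 m³.
Solute balance: dm/dt = 0 − Q_out C = −Q_out m/V(t).
Separate: dm/m = −Q_out dt/V(t) ⇒ ln(m/m₀) = −(Q_out/(Q_in−Q_out)) ln(V/V₀).
m = m₀ (V₀/V)^(Q_out/(Q_in−Q_out)) = 9.95 × (5.71/2.5121)^(-2.5133) = 1.2635 g.
C = m/V = 1.2635/2.5121 = 0.50298 g/m³.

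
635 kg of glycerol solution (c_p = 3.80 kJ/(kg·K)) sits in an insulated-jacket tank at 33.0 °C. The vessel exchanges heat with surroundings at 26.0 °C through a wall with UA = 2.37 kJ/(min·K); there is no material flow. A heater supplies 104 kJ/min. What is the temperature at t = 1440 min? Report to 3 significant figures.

Lumped-capacitance energy balance: M c_p dT/dt = UA(T_amb − T) + Q̇.
dT/dt = (T_ss − T)/τ with T_ss = T_amb + Q̇/UA = 26.0 + 104/2.37 = 69.882 °C, τ = M c_p/UA = 635·3.80/2.37 = 1018.1 min.
Integrating: T(t) = T_ss + (T₀ − T_ss) e^(−t/τ).
T(1440) = 69.882 + (-36.882)·0.24309 = 60.916 °C.

60.9 °C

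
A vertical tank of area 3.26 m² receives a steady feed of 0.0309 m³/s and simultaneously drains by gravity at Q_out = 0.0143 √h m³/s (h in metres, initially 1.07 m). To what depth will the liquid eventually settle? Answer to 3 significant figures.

4.67 m

A dh/dt = Q_in − 0.0143 √h. Steady state requires inflow = outflow:
Q_in = 0.0143 √h_ss ⇒ √h_ss = 0.0309/0.0143 = 2.1608.
h_ss = 2.1608² = 4.6692 m. (Since h₀ = 1.07 m < h_ss, the level will rise toward this value.)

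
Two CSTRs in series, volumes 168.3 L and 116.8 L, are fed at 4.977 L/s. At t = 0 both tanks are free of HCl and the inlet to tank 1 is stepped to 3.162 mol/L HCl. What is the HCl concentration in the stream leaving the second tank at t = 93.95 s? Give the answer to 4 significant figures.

Species balance on tank i: dCᵢ/dt = (Cᵢ₋₁ − Cᵢ)/τᵢ with τᵢ = Vᵢ/Q.
τ₁ = 168.3/4.977 = 33.8156 s; τ₂ = 116.8/4.977 = 23.4680 s.
Tank 1: C₁ = C_in(1 − e^(−t/τ₁)). Tank 2 (τ₁ ≠ τ₂): C₂ = C_in[1 − (τ₁ e^(−t/τ₁) − τ₂ e^(−t/τ₂))/(τ₁ − τ₂)].
At t = 93.95: e^(−t/τ₁) = 0.0621436, e^(−t/τ₂) = 0.0182547.
C₂ = 3.162·[1 − (33.8156·0.0621436 − 23.4680·0.0182547)/(10.3476)] = 3.162·0.838318 = 2.65076 mol/L.

2.651 mol/L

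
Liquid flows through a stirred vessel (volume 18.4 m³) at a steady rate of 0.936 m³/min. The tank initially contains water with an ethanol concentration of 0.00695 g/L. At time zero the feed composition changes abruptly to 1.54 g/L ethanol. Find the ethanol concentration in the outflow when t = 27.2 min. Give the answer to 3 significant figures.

1.16 g/L

Mass balance on the solute (V constant): V dC/dt = Q(C_in − C).
Rewrite as dC/dt + C/τ = C_in/τ, τ = V/Q = 19.658 min.
C approaches C_in exponentially: C(t) = C_in + (C₀ − C_in) e^(−t/τ).
C(27.2) = 1.54 + (0.00695 − 1.54)·e^(−27.2/19.658) = 1.54 + (-1.5331)·0.25066 = 1.1557 g/L.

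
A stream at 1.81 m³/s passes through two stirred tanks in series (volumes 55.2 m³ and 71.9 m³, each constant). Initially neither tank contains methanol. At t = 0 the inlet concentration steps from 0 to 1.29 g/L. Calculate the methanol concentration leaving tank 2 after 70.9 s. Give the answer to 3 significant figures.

0.775 g/L

Each tank obeys Vᵢ dCᵢ/dt = Q(Cᵢ₋₁ − Cᵢ), so τᵢ = Vᵢ/Q.
τ₁ = 55.2/1.81 = 30.497 s; τ₂ = 71.9/1.81 = 39.724 s.
Solving the cascade with C₁(0)=C₂(0)=0 gives C₂(t) = C_in[1 − (τ₁ e^(−t/τ₁) − τ₂ e^(−t/τ₂))/(τ₁ − τ₂)].
At t = 70.9: e^(−t/τ₁) = 0.097803, e^(−t/τ₂) = 0.16783.
C₂ = 1.29·[1 − (30.497·0.097803 − 39.724·0.16783)/(-9.2265)] = 1.29·0.60072 = 0.77493 g/L.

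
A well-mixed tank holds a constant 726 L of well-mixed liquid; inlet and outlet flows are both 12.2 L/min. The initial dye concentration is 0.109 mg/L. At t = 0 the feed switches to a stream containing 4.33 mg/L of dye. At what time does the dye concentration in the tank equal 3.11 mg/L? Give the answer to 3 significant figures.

Transient balance on the dissolved component: V dC/dt = Q(C_in − C), so τ = V/Q = 59.508 min.
C(t) = C_in + (C₀ − C_in) e^(−t/τ). Set C = 3.11 and solve for t:
e^(−t/τ) = (C − C_in)/(C₀ − C_in) = (3.11 − 4.33)/(0.109 − 4.33) = 0.28903
t = −τ ln(…) = 59.508 × 1.2412 = 73.863 min.

73.9 min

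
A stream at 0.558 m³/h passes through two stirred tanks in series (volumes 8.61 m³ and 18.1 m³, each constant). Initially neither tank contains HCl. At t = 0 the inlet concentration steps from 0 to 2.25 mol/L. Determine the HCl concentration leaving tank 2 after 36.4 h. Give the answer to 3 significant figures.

Species balance on tank i: dCᵢ/dt = (Cᵢ₋₁ − Cᵢ)/τᵢ with τᵢ = Vᵢ/Q.
τ₁ = 8.61/0.558 = 15.430 h; τ₂ = 18.1/0.558 = 32.437 h.
Solving the cascade with C₁(0)=C₂(0)=0 gives C₂(t) = C_in[1 − (τ₁ e^(−t/τ₁) − τ₂ e^(−t/τ₂))/(τ₁ − τ₂)].
At t = 36.4: e^(−t/τ₁) = 0.094512, e^(−t/τ₂) = 0.32557.
C₂ = 2.25·[1 − (15.430·0.094512 − 32.437·0.32557)/(-17.007)] = 2.25·0.46479 = 1.0458 mol/L.

1.05 mol/L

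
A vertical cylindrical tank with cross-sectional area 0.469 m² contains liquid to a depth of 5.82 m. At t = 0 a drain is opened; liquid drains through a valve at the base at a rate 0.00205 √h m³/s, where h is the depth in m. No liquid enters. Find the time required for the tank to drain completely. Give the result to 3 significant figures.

1100 s

With no inflow, A dh/dt = −0.00205 √h.
∫ h^(−1/2) dh = −(0.00205/A) ∫ dt, giving 2√h = 2√h₀ − (0.00205/A) t.
Set h = 0: 2√h₀ = (0.00205/A) t_empty ⇒ t_empty = 2A√h₀/0.00205.
t_empty = 2·0.469·√5.82/0.00205 = 0.93800·2.4125/0.00205 = 1103.9 s.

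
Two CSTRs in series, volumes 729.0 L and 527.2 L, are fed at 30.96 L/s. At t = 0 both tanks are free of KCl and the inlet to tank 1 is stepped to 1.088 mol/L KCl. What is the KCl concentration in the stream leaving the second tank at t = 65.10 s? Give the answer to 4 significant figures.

Each tank obeys Vᵢ dCᵢ/dt = Q(Cᵢ₋₁ − Cᵢ), so τᵢ = Vᵢ/Q.
τ₁ = 729.0/30.96 = 23.5465 s; τ₂ = 527.2/30.96 = 17.0284 s.
Tank 1: C₁ = C_in(1 − e^(−t/τ₁)). Tank 2 (τ₁ ≠ τ₂): C₂ = C_in[1 − (τ₁ e^(−t/τ₁) − τ₂ e^(−t/τ₂))/(τ₁ − τ₂)].
At t = 65.10: e^(−t/τ₁) = 0.0629924, e^(−t/τ₂) = 0.0218617.
C₂ = 1.088·[1 − (23.5465·0.0629924 − 17.0284·0.0218617)/(6.51809)] = 1.088·0.829554 = 0.902555 mol/L.

0.9026 mol/L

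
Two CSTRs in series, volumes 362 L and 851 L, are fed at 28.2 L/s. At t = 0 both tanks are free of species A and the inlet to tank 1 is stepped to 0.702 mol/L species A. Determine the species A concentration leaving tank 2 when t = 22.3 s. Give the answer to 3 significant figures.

Each tank obeys Vᵢ dCᵢ/dt = Q(Cᵢ₋₁ − Cᵢ), so τᵢ = Vᵢ/Q.
τ₁ = 362/28.2 = 12.837 s; τ₂ = 851/28.2 = 30.177 s.
Solving the cascade with C₁(0)=C₂(0)=0 gives C₂(t) = C_in[1 − (τ₁ e^(−t/τ₁) − τ₂ e^(−t/τ₂))/(τ₁ − τ₂)].
At t = 22.3: e^(−t/τ₁) = 0.17602, e^(−t/τ₂) = 0.47761.
C₂ = 0.702·[1 − (12.837·0.17602 − 30.177·0.47761)/(-17.340)] = 0.702·0.29913 = 0.20999 mol/L.

0.210 mol/L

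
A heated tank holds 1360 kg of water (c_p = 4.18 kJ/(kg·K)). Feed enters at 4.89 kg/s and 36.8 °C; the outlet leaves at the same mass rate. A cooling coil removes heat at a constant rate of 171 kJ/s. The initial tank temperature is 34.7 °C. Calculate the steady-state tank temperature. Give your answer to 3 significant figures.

28.4 °C

Heat balance on the well-mixed liquid: M c_p dT/dt = ṁ c_p (T_in − T) − 171.
At steady state dT/dt = 0 ⇒ T_ss = T_in − Q̇/(ṁ c_p) = 36.8 − 171/(4.89·4.18) = 28.434 °C.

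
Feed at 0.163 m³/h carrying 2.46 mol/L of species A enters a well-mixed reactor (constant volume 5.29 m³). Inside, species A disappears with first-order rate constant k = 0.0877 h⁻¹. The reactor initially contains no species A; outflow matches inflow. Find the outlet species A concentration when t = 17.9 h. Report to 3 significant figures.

0.563 mol/L

Accumulation = in − out − consumed: V dC/dt = Q C_in − Q C − k V C.
This is linear with rate a = Q/V + k = 0.11851 h⁻¹.
C_ss = Q C_in/(Q + kV) = 0.63959 mol/L; C(t) = C_ss + (C₀ − C_ss) e^(−a t).
C(17.9) = 0.63959 + (-0.63959)·e^(−0.11851·17.9) = 0.63959 + (-0.63959)·0.11987 = 0.56292 mol/L.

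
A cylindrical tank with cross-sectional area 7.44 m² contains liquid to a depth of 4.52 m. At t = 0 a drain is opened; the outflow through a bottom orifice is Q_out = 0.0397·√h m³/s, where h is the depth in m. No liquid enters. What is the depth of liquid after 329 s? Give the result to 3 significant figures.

Volume balance on the tank: A dh/dt = −0.0397 √h.
∫ h^(−1/2) dh = −(0.0397/A) ∫ dt, giving 2√h = 2√h₀ − (0.0397/A) t.
√h = √4.52 − 0.0397·329/(2·7.44) = 2.1260 − 0.87778 = 1.2483.
h = 1.2483² = 1.5581 m.

1.56 m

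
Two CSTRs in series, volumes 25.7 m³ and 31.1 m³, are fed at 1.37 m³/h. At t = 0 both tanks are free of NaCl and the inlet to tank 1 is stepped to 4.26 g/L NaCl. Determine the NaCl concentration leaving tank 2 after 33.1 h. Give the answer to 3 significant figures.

2.02 g/L

Each tank obeys Vᵢ dCᵢ/dt = Q(Cᵢ₋₁ − Cᵢ), so τᵢ = Vᵢ/Q.
τ₁ = 25.7/1.37 = 18.759 h; τ₂ = 31.1/1.37 = 22.701 h.
Tank 1: C₁ = C_in(1 − e^(−t/τ₁)). Tank 2 (τ₁ ≠ τ₂): C₂ = C_in[1 − (τ₁ e^(−t/τ₁) − τ₂ e^(−t/τ₂))/(τ₁ − τ₂)].
At t = 33.1: e^(−t/τ₁) = 0.17128, e^(−t/τ₂) = 0.23268.
C₂ = 4.26·[1 − (18.759·0.17128 − 22.701·0.23268)/(-3.9416)] = 4.26·0.47510 = 2.0239 g/L.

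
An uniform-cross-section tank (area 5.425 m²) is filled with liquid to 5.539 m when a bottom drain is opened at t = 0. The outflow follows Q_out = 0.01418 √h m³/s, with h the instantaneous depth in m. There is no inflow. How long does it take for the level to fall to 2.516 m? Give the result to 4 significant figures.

587.1 s

Accumulation of liquid (constant cross-section A): A dh/dt = −0.01418 √h.
Separate and integrate: 2(√h − √h₀) = −(0.01418/A) t.
t = 2A(√h₀ − √h)/0.01418 = 2·5.425·(√5.539 − √2.516)/0.01418
  = 10.8500 × (2.35351 − 1.58619) / 0.01418 = 587.122 s.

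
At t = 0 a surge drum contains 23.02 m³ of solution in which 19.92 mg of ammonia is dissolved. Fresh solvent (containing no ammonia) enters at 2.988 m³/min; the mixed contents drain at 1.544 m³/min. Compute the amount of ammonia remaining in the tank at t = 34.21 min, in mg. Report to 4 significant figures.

5.849 mg

Let m(t) be the amount of ammonia. Volume: V(t) = V₀ + (Q_in − Q_out) t = 23.02 + 1.44400 t; V(34.21) = 72.4192 m³.
Species balance (pure solvent in): dm/dt = −Q_out · m/V(t).
Separate: dm/m = −Q_out dt/V(t) ⇒ ln(m/m₀) = −(Q_out/(Q_in−Q_out)) ln(V/V₀).
m = m₀ (V₀/V)^(Q_out/(Q_in−Q_out)) = 19.92 × (23.02/72.4192)^(1.06925) = 5.84885 mg.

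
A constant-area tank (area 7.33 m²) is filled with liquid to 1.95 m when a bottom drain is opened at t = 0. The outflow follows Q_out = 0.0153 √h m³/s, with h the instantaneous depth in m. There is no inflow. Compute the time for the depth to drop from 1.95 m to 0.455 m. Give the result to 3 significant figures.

With no inflow, A dh/dt = −0.0153 √h.
Separate and integrate: 2(√h − √h₀) = −(0.0153/A) t.
t = 2A(√h₀ − √h)/0.0153 = 2·7.33·(√1.95 − √0.455)/0.0153
  = 14.660 × (1.3964 − 0.67454) / 0.0153 = 691.69 s.

692 s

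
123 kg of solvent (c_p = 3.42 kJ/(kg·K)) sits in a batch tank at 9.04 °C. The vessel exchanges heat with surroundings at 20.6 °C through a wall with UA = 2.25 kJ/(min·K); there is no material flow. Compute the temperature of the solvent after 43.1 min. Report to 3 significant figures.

11.4 °C

Lumped-capacitance energy balance: M c_p dT/dt = UA(T_amb − T).
dT/dt = (T_ss − T)/τ with T_ss = T_amb = 20.600 °C, τ = M c_p/UA = 123·3.42/2.25 = 186.96 min.
Solution: T(t) = T_ss + (T₀ − T_ss) e^(−t/τ).
T(43.1) = 20.600 + (-11.560)·0.79411 = 11.420 °C.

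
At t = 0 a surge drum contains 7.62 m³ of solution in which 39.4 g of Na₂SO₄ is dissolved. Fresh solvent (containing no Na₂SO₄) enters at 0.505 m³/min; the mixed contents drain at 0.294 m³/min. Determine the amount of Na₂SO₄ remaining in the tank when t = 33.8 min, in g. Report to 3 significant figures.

15.7 g

Let m(t) be the amount of Na₂SO₄. Volume: V(t) = V₀ + (Q_in − Q_out) t = 7.62 + 0.21100 t; V(33.8) = 14.752 m³.
Solute balance: dm/dt = 0 − Q_out C = −Q_out m/V(t).
dm/m = −Q_out dt/(V₀ + 0.21100 t); integrating gives ln(m/m₀) = −(Q_out/(Q_in−Q_out)) ln(V/V₀).
m = m₀ (V₀/V)^(Q_out/(Q_in−Q_out)) = 39.4 × (7.62/14.752)^(1.3934) = 15.695 g.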